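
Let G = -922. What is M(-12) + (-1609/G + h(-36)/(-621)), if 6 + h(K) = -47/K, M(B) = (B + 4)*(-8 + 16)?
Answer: -641528113/10306116 ≈ -62.247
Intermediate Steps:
M(B) = 32 + 8*B (M(B) = (4 + B)*8 = 32 + 8*B)
h(K) = -6 - 47/K
M(-12) + (-1609/G + h(-36)/(-621)) = (32 + 8*(-12)) + (-1609/(-922) + (-6 - 47/(-36))/(-621)) = (32 - 96) + (-1609*(-1/922) + (-6 - 47*(-1/36))*(-1/621)) = -64 + (1609/922 + (-6 + 47/36)*(-1/621)) = -64 + (1609/922 - 169/36*(-1/621)) = -64 + (1609/922 + 169/22356) = -64 + 18063311/10306116 = -641528113/10306116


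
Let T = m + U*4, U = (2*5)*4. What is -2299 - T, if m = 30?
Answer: -2489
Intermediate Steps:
U = 40 (U = 10*4 = 40)
T = 190 (T = 30 + 40*4 = 30 + 160 = 190)
-2299 - T = -2299 - 1*190 = -2299 - 190 = -2489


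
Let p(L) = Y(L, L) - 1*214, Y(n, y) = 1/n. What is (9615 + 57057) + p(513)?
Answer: 34092955/513 ≈ 66458.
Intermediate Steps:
p(L) = -214 + 1/L (p(L) = 1/L - 1*214 = 1/L - 214 = -214 + 1/L)
(9615 + 57057) + p(513) = (9615 + 57057) + (-214 + 1/513) = 66672 + (-214 + 1/513) = 66672 - 109781/513 = 34092955/513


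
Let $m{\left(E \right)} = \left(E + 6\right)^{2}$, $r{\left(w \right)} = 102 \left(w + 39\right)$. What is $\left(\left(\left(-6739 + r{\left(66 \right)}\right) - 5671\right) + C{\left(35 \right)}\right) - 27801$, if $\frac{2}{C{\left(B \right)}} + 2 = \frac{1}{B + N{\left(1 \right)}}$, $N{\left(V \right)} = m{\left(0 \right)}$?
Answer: $- \frac{4159783}{141} \approx -29502.0$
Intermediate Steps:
$r{\left(w \right)} = 3978 + 102 w$ ($r{\left(w \right)} = 102 \left(39 + w\right) = 3978 + 102 w$)
$m{\left(E \right)} = \left(6 + E\right)^{2}$
$N{\left(V \right)} = 36$ ($N{\left(V \right)} = \left(6 + 0\right)^{2} = 6^{2} = 36$)
$C{\left(B \right)} = \frac{2}{-2 + \frac{1}{36 + B}}$ ($C{\left(B \right)} = \frac{2}{-2 + \frac{1}{B + 36}} = \frac{2}{-2 + \frac{1}{36 + B}}$)
$\left(\left(\left(-6739 + r{\left(66 \right)}\right) - 5671\right) + C{\left(35 \right)}\right) - 27801 = \left(\left(\left(-6739 + \left(3978 + 102 \cdot 66\right)\right) - 5671\right) + \frac{2 \left(-36 - 35\right)}{71 + 2 \cdot 35}\right) - 27801 = \left(\left(\left(-6739 + \left(3978 + 6732\right)\right) - 5671\right) + \frac{2 \left(-36 - 35\right)}{71 + 70}\right) - 27801 = \left(\left(\left(-6739 + 10710\right) - 5671\right) + 2 \cdot \frac{1}{141} \left(-71\right)\right) - 27801 = \left(\left(3971 - 5671\right) + 2 \cdot \frac{1}{141} \left(-71\right)\right) - 27801 = \left(-1700 - \frac{142}{141}\right) - 27801 = - \frac{239842}{141} - 27801 = - \frac{4159783}{141}$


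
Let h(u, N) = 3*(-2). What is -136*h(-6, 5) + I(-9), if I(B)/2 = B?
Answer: 798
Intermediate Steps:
h(u, N) = -6
I(B) = 2*B
-136*h(-6, 5) + I(-9) = -136*(-6) + 2*(-9) = 816 - 18 = 798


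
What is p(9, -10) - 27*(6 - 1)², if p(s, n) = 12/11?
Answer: -7413/11 ≈ -673.91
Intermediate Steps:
p(s, n) = 12/11 (p(s, n) = 12*(1/11) = 12/11)
p(9, -10) - 27*(6 - 1)² = 12/11 - 27*(6 - 1)² = 12/11 - 27*5² = 12/11 - 27*25 = 12/11 - 675 = -7413/11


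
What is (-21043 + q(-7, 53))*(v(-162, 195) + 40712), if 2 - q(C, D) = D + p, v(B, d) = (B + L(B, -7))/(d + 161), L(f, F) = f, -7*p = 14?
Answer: -76422369404/89 ≈ -8.5868e+8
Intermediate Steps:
p = -2 (p = -⅐*14 = -2)
v(B, d) = 2*B/(161 + d) (v(B, d) = (B + B)/(d + 161) = (2*B)/(161 + d) = 2*B/(161 + d))
q(C, D) = 4 - D (q(C, D) = 2 - (D - 2) = 2 - (-2 + D) = 2 + (2 - D) = 4 - D)
(-21043 + q(-7, 53))*(v(-162, 195) + 40712) = (-21043 + (4 - 1*53))*(2*(-162)/(161 + 195) + 40712) = (-21043 + (4 - 53))*(2*(-162)/356 + 40712) = (-21043 - 49)*(2*(-162)*(1/356) + 40712) = -21092*(-81/89 + 40712) = -21092*3623287/89 = -76422369404/89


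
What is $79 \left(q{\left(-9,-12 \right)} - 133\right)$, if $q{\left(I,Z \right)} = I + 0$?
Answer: $-11218$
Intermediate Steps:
$q{\left(I,Z \right)} = I$
$79 \left(q{\left(-9,-12 \right)} - 133\right) = 79 \left(-9 - 133\right) = 79 \left(-142\right) = -11218$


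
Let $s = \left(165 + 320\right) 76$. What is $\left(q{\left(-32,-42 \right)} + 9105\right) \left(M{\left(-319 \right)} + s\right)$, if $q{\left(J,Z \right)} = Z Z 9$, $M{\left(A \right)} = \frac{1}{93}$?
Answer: $\frac{28544797787}{31} \approx 9.208 \cdot 10^{8}$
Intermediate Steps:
$M{\left(A \right)} = \frac{1}{93}$
$q{\left(J,Z \right)} = 9 Z^{2}$ ($q{\left(J,Z \right)} = Z^{2} \cdot 9 = 9 Z^{2}$)
$s = 36860$ ($s = 485 \cdot 76 = 36860$)
$\left(q{\left(-32,-42 \right)} + 9105\right) \left(M{\left(-319 \right)} + s\right) = \left(9 \left(-42\right)^{2} + 9105\right) \left(\frac{1}{93} + 36860\right) = \left(9 \cdot 1764 + 9105\right) \frac{3427981}{93} = \left(15876 + 9105\right) \frac{3427981}{93} = 24981 \cdot \frac{3427981}{93} = \frac{28544797787}{31}$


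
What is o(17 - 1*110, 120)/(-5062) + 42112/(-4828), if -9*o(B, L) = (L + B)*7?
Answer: -53267389/6109834 ≈ -8.7183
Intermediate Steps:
o(B, L) = -7*B/9 - 7*L/9 (o(B, L) = -(L + B)*7/9 = -(B + L)*7/9 = -(7*B + 7*L)/9 = -7*B/9 - 7*L/9)
o(17 - 1*110, 120)/(-5062) + 42112/(-4828) = (-7*(17 - 1*110)/9 - 7/9*120)/(-5062) + 42112/(-4828) = (-7*(17 - 110)/9 - 280/3)*(-1/5062) + 42112*(-1/4828) = (-7/9*(-93) - 280/3)*(-1/5062) - 10528/1207 = (217/3 - 280/3)*(-1/5062) - 10528/1207 = -21*(-1/5062) - 10528/1207 = 21/5062 - 10528/1207 = -53267389/6109834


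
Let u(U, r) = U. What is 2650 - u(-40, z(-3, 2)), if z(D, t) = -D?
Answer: 2690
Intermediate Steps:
2650 - u(-40, z(-3, 2)) = 2650 - 1*(-40) = 2650 + 40 = 2690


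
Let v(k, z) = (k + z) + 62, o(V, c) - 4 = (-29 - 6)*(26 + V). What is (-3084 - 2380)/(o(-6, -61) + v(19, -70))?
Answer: 5464/685 ≈ 7.9766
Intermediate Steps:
o(V, c) = -906 - 35*V (o(V, c) = 4 + (-29 - 6)*(26 + V) = 4 - 35*(26 + V) = 4 + (-910 - 35*V) = -906 - 35*V)
v(k, z) = 62 + k + z
(-3084 - 2380)/(o(-6, -61) + v(19, -70)) = (-3084 - 2380)/((-906 - 35*(-6)) + (62 + 19 - 70)) = -5464/((-906 + 210) + 11) = -5464/(-696 + 11) = -5464/(-685) = -5464*(-1/685) = 5464/685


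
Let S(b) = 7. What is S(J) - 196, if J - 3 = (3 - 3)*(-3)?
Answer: -189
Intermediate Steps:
J = 3 (J = 3 + (3 - 3)*(-3) = 3 + 0*(-3) = 3 + 0 = 3)
S(J) - 196 = 7 - 196 = -189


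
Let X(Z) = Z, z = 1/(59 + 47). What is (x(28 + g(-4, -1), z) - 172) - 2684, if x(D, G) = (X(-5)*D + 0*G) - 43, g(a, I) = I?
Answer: -3034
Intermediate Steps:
z = 1/106 ≈ 0.0094340
x(D, G) = -43 - 5*D (x(D, G) = (-5*D + 0*G) - 43 = (-5*D + 0) - 43 = -5*D - 43 = -43 - 5*D)
(x(28 + g(-4, -1), z) - 172) - 2684 = ((-43 - 5*(28 - 1)) - 172) - 2684 = ((-43 - 5*27) - 172) - 2684 = ((-43 - 135) - 172) - 2684 = (-178 - 172) - 2684 = -350 - 2684 = -3034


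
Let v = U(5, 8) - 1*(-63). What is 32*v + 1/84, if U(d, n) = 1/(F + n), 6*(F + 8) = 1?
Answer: 185473/84 ≈ 2208.0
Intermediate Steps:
F = -47/6 (F = -8 + (⅙)*1 = -8 + ⅙ = -47/6 ≈ -7.8333)
U(d, n) = 1/(-47/6 + n)
v = 69 (v = 6/(-47 + 6*8) - 1*(-63) = 6/(-47 + 48) + 63 = 6/1 + 63 = 6*1 + 63 = 6 + 63 = 69)
32*v + 1/84 = 32*69 + 1/84 = 2208 + 1/84 = 185473/84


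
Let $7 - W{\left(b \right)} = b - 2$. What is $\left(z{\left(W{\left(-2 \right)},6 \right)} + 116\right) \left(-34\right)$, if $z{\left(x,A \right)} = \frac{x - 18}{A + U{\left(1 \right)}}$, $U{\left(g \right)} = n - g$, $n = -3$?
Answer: $-3825$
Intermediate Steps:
$U{\left(g \right)} = -3 - g$
$W{\left(b \right)} = 9 - b$ ($W{\left(b \right)} = 7 - \left(b - 2\right) = 7 - \left(-2 + b\right) = 9 - b$)
$z{\left(x,A \right)} = \frac{-18 + x}{-4 + A}$ ($z{\left(x,A \right)} = \frac{x - 18}{A - 4} = \frac{-18 + x}{A - 4} = \frac{-18 + x}{-4 + A}$)
$\left(z{\left(W{\left(-2 \right)},6 \right)} + 116\right) \left(-34\right) = \left(\frac{-18 + \left(9 - -2\right)}{-4 + 6} + 116\right) \left(-34\right) = \left(\frac{-18 + \left(9 + 2\right)}{2} + 116\right) \left(-34\right) = \left(\frac{-18 + 11}{2} + 116\right) \left(-34\right) = \left(\frac{1}{2} \left(-7\right) + 116\right) \left(-34\right) = \left(- \frac{7}{2} + 116\right) \left(-34\right) = \frac{225}{2} \left(-34\right) = -3825$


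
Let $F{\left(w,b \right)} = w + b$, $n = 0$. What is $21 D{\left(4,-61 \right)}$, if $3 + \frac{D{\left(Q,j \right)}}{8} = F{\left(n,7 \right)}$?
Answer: $672$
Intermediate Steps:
$F{\left(w,b \right)} = b + w$
$D{\left(Q,j \right)} = 32$ ($D{\left(Q,j \right)} = -24 + 8 \left(7 + 0\right) = -24 + 8 \cdot 7 = -24 + 56 = 32$)
$21 D{\left(4,-61 \right)} = 21 \cdot 32 = 672$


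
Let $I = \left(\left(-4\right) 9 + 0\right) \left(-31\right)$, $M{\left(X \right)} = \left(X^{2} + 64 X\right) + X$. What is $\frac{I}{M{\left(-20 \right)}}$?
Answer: $- \frac{31}{25} \approx -1.24$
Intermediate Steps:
$M{\left(X \right)} = X^{2} + 65 X$
$I = 1116$ ($I = \left(-36 + 0\right) \left(-31\right) = \left(-36\right) \left(-31\right) = 1116$)
$\frac{I}{M{\left(-20 \right)}} = \frac{1116}{\left(-20\right) \left(65 - 20\right)} = \frac{1116}{\left(-20\right) 45} = \frac{1116}{-900} = 1116 \left(- \frac{1}{900}\right) = - \frac{31}{25}$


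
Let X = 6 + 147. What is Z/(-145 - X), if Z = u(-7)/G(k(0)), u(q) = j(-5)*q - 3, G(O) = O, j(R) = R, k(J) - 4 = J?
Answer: -4/149 ≈ -0.026846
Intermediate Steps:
X = 153
k(J) = 4 + J
u(q) = -3 - 5*q (u(q) = -5*q - 3 = -3 - 5*q)
Z = 8 (Z = (-3 - 5*(-7))/(4 + 0) = (-3 + 35)/4 = 32*(¼) = 8)
Z/(-145 - X) = 8/(-145 - 1*153) = 8/(-145 - 153) = 8/(-298) = 8*(-1/298) = -4/149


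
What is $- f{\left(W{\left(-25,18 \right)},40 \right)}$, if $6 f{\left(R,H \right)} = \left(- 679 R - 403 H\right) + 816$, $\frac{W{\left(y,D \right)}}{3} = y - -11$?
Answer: $- \frac{6607}{3} \approx -2202.3$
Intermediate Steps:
$W{\left(y,D \right)} = 33 + 3 y$ ($W{\left(y,D \right)} = 3 \left(y - -11\right) = 3 \left(y + 11\right) = 3 \left(11 + y\right) = 33 + 3 y$)
$f{\left(R,H \right)} = 136 - \frac{679 R}{6} - \frac{403 H}{6}$ ($f{\left(R,H \right)} = \frac{\left(- 679 R - 403 H\right) + 816}{6} = \frac{816 - 679 R - 403 H}{6} = 136 - \frac{679 R}{6} - \frac{403 H}{6}$)
$- f{\left(W{\left(-25,18 \right)},40 \right)} = - (136 - \frac{679 \left(33 + 3 \left(-25\right)\right)}{6} - \frac{8060}{3}) = - (136 - \frac{679 \left(33 - 75\right)}{6} - \frac{8060}{3}) = - (136 - -4753 - \frac{8060}{3}) = - (136 + 4753 - \frac{8060}{3}) = \left(-1\right) \frac{6607}{3} = - \frac{6607}{3}$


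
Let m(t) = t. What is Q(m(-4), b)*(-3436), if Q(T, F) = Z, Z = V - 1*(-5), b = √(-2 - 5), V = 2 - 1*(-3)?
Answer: -34360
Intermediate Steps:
V = 5 (V = 2 + 3 = 5)
b = I*√7 (b = √(-7) = I*√7 ≈ 2.6458*I)
Z = 10 (Z = 5 - 1*(-5) = 5 + 5 = 10)
Q(T, F) = 10
Q(m(-4), b)*(-3436) = 10*(-3436) = -34360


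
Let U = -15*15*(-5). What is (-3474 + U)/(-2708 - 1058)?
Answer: 2349/3766 ≈ 0.62374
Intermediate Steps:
U = 1125 (U = -225*(-5) = 1125)
(-3474 + U)/(-2708 - 1058) = (-3474 + 1125)/(-2708 - 1058) = -2349/(-3766) = -2349*(-1/3766) = 2349/3766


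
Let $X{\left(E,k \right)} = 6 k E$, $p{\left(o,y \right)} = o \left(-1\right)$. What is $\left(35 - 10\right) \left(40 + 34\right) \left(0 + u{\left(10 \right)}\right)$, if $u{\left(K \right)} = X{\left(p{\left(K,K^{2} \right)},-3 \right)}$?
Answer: $333000$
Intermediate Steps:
$p{\left(o,y \right)} = - o$
$X{\left(E,k \right)} = 6 E k$
$u{\left(K \right)} = 18 K$ ($u{\left(K \right)} = 6 \left(- K\right) \left(-3\right) = 18 K$)
$\left(35 - 10\right) \left(40 + 34\right) \left(0 + u{\left(10 \right)}\right) = \left(35 - 10\right) \left(40 + 34\right) \left(0 + 18 \cdot 10\right) = 25 \cdot 74 \left(0 + 180\right) = 1850 \cdot 180 = 333000$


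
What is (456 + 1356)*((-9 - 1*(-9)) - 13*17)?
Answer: -400452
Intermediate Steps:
(456 + 1356)*((-9 - 1*(-9)) - 13*17) = 1812*((-9 + 9) - 221) = 1812*(0 - 221) = 1812*(-221) = -400452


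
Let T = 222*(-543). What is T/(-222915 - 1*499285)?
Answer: 60273/361100 ≈ 0.16691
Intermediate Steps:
T = -120546
T/(-222915 - 1*499285) = -120546/(-222915 - 1*499285) = -120546/(-222915 - 499285) = -120546/(-722200) = -120546*(-1/722200) = 60273/361100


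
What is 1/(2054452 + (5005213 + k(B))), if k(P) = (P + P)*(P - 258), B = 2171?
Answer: 1/15365911 ≈ 6.5079e-8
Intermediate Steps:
k(P) = 2*P*(-258 + P) (k(P) = (2*P)*(-258 + P) = 2*P*(-258 + P))
1/(2054452 + (5005213 + k(B))) = 1/(2054452 + (5005213 + 2*2171*(-258 + 2171))) = 1/(2054452 + (5005213 + 2*2171*1913)) = 1/(2054452 + (5005213 + 8306246)) = 1/(2054452 + 13311459) = 1/15365911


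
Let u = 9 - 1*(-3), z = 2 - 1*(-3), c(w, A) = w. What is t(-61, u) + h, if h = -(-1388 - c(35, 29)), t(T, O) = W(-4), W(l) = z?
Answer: 1428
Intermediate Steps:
z = 5 (z = 2 + 3 = 5)
W(l) = 5
u = 12 (u = 9 + 3 = 12)
t(T, O) = 5
h = 1423 (h = -(-1388 - 1*35) = -(-1388 - 35) = -1*(-1423) = 1423)
t(-61, u) + h = 5 + 1423 = 1428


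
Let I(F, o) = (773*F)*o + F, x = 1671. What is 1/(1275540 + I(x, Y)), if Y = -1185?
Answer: -1/1529367144 ≈ -6.5387e-10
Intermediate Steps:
I(F, o) = F + 773*F*o (I(F, o) = 773*F*o + F = F + 773*F*o)
1/(1275540 + I(x, Y)) = 1/(1275540 + 1671*(1 + 773*(-1185))) = 1/(1275540 + 1671*(1 - 916005)) = 1/(1275540 + 1671*(-916004)) = 1/(1275540 - 1530642684) = 1/(-1529367144) = -1/1529367144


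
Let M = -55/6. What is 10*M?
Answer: -275/3 ≈ -91.667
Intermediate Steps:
M = -55/6 (M = -55*⅙ = -55/6 ≈ -9.1667)
10*M = 10*(-55/6) = -275/3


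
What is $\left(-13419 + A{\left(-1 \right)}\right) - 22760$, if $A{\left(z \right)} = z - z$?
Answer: $-36179$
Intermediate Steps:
$A{\left(z \right)} = 0$
$\left(-13419 + A{\left(-1 \right)}\right) - 22760 = \left(-13419 + 0\right) - 22760 = -13419 - 22760 = -36179$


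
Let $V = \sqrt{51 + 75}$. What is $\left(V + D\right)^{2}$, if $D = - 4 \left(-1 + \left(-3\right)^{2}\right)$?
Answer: $1150 - 192 \sqrt{14} \approx 431.6$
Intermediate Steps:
$V = 3 \sqrt{14}$ ($V = \sqrt{126} = 3 \sqrt{14} \approx 11.225$)
$D = -32$ ($D = - 4 \left(-1 + 9\right) = \left(-4\right) 8 = -32$)
$\left(V + D\right)^{2} = \left(3 \sqrt{14} - 32\right)^{2} = \left(-32 + 3 \sqrt{14}\right)^{2}$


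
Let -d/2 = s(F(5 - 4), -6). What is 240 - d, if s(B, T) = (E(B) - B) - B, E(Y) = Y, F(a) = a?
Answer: 238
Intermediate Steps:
s(B, T) = -B (s(B, T) = (B - B) - B = 0 - B = -B)
d = 2 (d = -(-2)*(5 - 4) = -(-2) = -2*(-1) = 2)
240 - d = 240 - 1*2 = 240 - 2 = 238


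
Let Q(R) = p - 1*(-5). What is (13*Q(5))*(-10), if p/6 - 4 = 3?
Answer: -6110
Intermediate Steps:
p = 42 (p = 24 + 6*3 = 24 + 18 = 42)
Q(R) = 47 (Q(R) = 42 - 1*(-5) = 42 + 5 = 47)
(13*Q(5))*(-10) = (13*47)*(-10) = 611*(-10) = -6110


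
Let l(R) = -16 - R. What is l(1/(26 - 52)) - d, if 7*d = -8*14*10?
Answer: 3745/26 ≈ 144.04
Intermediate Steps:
d = -160 (d = (-8*14*10)/7 = (-112*10)/7 = (⅐)*(-1120) = -160)
l(1/(26 - 52)) - d = (-16 - 1/(26 - 52)) - 1*(-160) = (-16 - 1/(-26)) + 160 = (-16 - 1*(-1/26)) + 160 = (-16 + 1/26) + 160 = -415/26 + 160 = 3745/26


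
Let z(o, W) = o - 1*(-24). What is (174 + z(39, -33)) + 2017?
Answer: 2254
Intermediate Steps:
z(o, W) = 24 + o (z(o, W) = o + 24 = 24 + o)
(174 + z(39, -33)) + 2017 = (174 + (24 + 39)) + 2017 = (174 + 63) + 2017 = 237 + 2017 = 2254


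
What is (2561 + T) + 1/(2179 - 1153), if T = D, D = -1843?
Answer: 736669/1026 ≈ 718.00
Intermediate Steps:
T = -1843
(2561 + T) + 1/(2179 - 1153) = (2561 - 1843) + 1/(2179 - 1153) = 718 + 1/1026 = 736669/1026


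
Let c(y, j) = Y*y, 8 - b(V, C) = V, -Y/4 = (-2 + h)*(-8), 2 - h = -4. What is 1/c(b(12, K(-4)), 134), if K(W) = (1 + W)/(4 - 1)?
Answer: -1/512 ≈ -0.0019531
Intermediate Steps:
h = 6 (h = 2 - 1*(-4) = 2 + 4 = 6)
Y = 128 (Y = -4*(-2 + 6)*(-8) = -16*(-8) = -4*(-32) = 128)
K(W) = 1/3 + W/3 (K(W) = (1 + W)/3 = (1 + W)*(1/3) = 1/3 + W/3)
b(V, C) = 8 - V
c(y, j) = 128*y
1/c(b(12, K(-4)), 134) = 1/(128*(8 - 1*12)) = 1/(128*(8 - 12)) = 1/(128*(-4)) = 1/(-512) = -1/512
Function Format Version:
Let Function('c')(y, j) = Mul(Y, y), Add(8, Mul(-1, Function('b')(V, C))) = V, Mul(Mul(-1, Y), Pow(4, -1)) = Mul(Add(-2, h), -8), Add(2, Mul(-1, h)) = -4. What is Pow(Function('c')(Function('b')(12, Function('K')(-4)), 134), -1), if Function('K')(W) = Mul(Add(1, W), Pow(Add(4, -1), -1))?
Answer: Rational(-1, 512) ≈ -0.0019531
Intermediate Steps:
h = 6 (h = Add(2, Mul(-1, -4)) = Add(2, 4) = 6)
Y = 128 (Y = Mul(-4, Mul(Add(-2, 6), -8)) = Mul(-4, Mul(4, -8)) = Mul(-4, -32) = 128)
Function('K')(W) = Add(Rational(1, 3), Mul(Rational(1, 3), W)) (Function('K')(W) = Mul(Add(1, W), Pow(3, -1)) = Mul(Add(1, W), Rational(1, 3)) = Add(Rational(1, 3), Mul(Rational(1, 3), W)))
Function('b')(V, C) = Add(8, Mul(-1, V))
Function('c')(y, j) = Mul(128, y)
Pow(Function('c')(Function('b')(12, Function('K')(-4)), 134), -1) = Pow(Mul(128, Add(8, Mul(-1, 12))), -1) = Pow(Mul(128, Add(8, -12)), -1) = Pow(Mul(128, -4), -1) = Pow(-512, -1) = Rational(-1, 512)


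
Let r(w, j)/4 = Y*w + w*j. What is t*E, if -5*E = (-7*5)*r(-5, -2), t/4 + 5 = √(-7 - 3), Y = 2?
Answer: 0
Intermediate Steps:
r(w, j) = 8*w + 4*j*w (r(w, j) = 4*(2*w + w*j) = 4*(2*w + j*w) = 8*w + 4*j*w)
t = -20 + 4*I*√10 (t = -20 + 4*√(-7 - 3) = -20 + 4*√(-10) = -20 + 4*(I*√10) = -20 + 4*I*√10 ≈ -20.0 + 12.649*I)
E = 0 (E = -(-7*5)*4*(-5)*(2 - 2)/5 = -(-7)*4*(-5)*0 = -(-7)*0 = -⅕*0 = 0)
t*E = (-20 + 4*I*√10)*0 = 0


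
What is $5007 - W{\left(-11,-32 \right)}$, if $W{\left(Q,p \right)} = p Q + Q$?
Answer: $4666$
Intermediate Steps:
$W{\left(Q,p \right)} = Q + Q p$ ($W{\left(Q,p \right)} = Q p + Q = Q + Q p$)
$5007 - W{\left(-11,-32 \right)} = 5007 - - 11 \left(1 - 32\right) = 5007 - \left(-11\right) \left(-31\right) = 5007 - 341 = 4666$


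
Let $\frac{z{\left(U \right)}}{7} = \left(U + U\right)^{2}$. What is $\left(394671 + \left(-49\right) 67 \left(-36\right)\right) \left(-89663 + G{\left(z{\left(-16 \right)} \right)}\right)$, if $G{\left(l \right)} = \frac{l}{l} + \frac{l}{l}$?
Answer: $-45983450799$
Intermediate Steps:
$z{\left(U \right)} = 28 U^{2}$ ($z{\left(U \right)} = 7 \left(U + U\right)^{2} = 7 \left(2 U\right)^{2} = 7 \cdot 4 U^{2} = 28 U^{2}$)
$G{\left(l \right)} = 2$ ($G{\left(l \right)} = 1 + 1 = 2$)
$\left(394671 + \left(-49\right) 67 \left(-36\right)\right) \left(-89663 + G{\left(z{\left(-16 \right)} \right)}\right) = \left(394671 + \left(-49\right) 67 \left(-36\right)\right) \left(-89663 + 2\right) = \left(394671 - -118188\right) \left(-89661\right) = \left(394671 + 118188\right) \left(-89661\right) = 512859 \left(-89661\right) = -45983450799$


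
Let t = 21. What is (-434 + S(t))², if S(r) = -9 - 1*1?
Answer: 197136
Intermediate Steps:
S(r) = -10 (S(r) = -9 - 1 = -10)
(-434 + S(t))² = (-434 - 10)² = (-444)² = 197136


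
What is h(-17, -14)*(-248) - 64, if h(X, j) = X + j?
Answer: 7624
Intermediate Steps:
h(-17, -14)*(-248) - 64 = (-17 - 14)*(-248) - 64 = -31*(-248) - 64 = 7688 - 64 = 7624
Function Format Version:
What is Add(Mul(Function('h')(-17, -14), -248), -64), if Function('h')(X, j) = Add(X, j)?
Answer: 7624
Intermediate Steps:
Add(Mul(Function('h')(-17, -14), -248), -64) = Add(Mul(Add(-17, -14), -248), -64) = Add(Mul(-31, -248), -64) = Add(7688, -64) = 7624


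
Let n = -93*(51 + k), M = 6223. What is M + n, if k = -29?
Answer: 4177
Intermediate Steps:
n = -2046 (n = -93*(51 - 29) = -93*22 = -2046)
M + n = 6223 - 2046 = 4177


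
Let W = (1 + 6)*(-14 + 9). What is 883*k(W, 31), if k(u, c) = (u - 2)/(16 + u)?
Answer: 32671/19 ≈ 1719.5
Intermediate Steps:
W = -35 (W = 7*(-5) = -35)
k(u, c) = (-2 + u)/(16 + u)
883*k(W, 31) = 883*((-2 - 35)/(16 - 35)) = 883*(-37/(-19)) = 883*(-1/19*(-37)) = 883*(37/19) = 32671/19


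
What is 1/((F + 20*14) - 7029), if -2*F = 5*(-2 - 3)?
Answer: -2/13473 ≈ -0.00014845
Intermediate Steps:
F = 25/2 (F = -5*(-2 - 3)/2 = -5*(-5)/2 = -1/2*(-25) = 25/2 ≈ 12.500)
1/((F + 20*14) - 7029) = 1/((25/2 + 20*14) - 7029) = 1/((25/2 + 280) - 7029) = 1/(585/2 - 7029) = 1/(-13473/2) = -2/13473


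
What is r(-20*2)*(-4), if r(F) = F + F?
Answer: 320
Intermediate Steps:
r(F) = 2*F
r(-20*2)*(-4) = (2*(-20*2))*(-4) = (2*(-40))*(-4) = -80*(-4) = 320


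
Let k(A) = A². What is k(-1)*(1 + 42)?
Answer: 43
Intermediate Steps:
k(-1)*(1 + 42) = (-1)²*(1 + 42) = 1*43 = 43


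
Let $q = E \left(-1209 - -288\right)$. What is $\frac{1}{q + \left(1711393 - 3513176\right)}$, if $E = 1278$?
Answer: $- \frac{1}{2978821} \approx -3.357 \cdot 10^{-7}$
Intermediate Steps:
$q = -1177038$ ($q = 1278 \left(-1209 - -288\right) = 1278 \left(-1209 + \left(-410 + 698\right)\right) = 1278 \left(-1209 + 288\right) = 1278 \left(-921\right) = -1177038$)
$\frac{1}{q + \left(1711393 - 3513176\right)} = \frac{1}{-1177038 + \left(1711393 - 3513176\right)} = \frac{1}{-1177038 - 1801783} = \frac{1}{-2978821} = - \frac{1}{2978821}$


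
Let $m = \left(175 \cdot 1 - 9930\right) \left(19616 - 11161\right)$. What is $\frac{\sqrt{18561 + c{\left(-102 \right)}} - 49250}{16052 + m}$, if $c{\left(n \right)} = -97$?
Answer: $\frac{49250}{82462473} - \frac{4 \sqrt{1154}}{82462473} \approx 0.00059559$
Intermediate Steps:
$m = -82478525$ ($m = \left(175 - 9930\right) 8455 = \left(-9755\right) 8455 = -82478525$)
$\frac{\sqrt{18561 + c{\left(-102 \right)}} - 49250}{16052 + m} = \frac{\sqrt{18561 - 97} - 49250}{16052 - 82478525} = \frac{\sqrt{18464} - 49250}{-82462473} = \left(4 \sqrt{1154} - 49250\right) \left(- \frac{1}{82462473}\right) = \left(-49250 + 4 \sqrt{1154}\right) \left(- \frac{1}{82462473}\right) = \frac{49250}{82462473} - \frac{4 \sqrt{1154}}{82462473}$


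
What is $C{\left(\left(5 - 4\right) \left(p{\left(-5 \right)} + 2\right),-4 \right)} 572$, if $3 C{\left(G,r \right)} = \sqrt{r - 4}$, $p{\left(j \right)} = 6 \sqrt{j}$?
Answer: $\frac{1144 i \sqrt{2}}{3} \approx 539.29 i$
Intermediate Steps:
$C{\left(G,r \right)} = \frac{\sqrt{-4 + r}}{3}$ ($C{\left(G,r \right)} = \frac{\sqrt{r - 4}}{3} = \frac{\sqrt{-4 + r}}{3}$)
$C{\left(\left(5 - 4\right) \left(p{\left(-5 \right)} + 2\right),-4 \right)} 572 = \frac{\sqrt{-4 - 4}}{3} \cdot 572 = \frac{\sqrt{-8}}{3} \cdot 572 = \frac{2 i \sqrt{2}}{3} \cdot 572 = \frac{1144 i \sqrt{2}}{3}$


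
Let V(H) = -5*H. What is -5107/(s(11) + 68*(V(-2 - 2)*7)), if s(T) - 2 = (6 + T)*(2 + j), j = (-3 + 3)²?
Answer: -5107/9556 ≈ -0.53443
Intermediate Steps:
j = 0 (j = 0² = 0)
s(T) = 14 + 2*T (s(T) = 2 + (6 + T)*(2 + 0) = 2 + (6 + T)*2 = 2 + (12 + 2*T) = 14 + 2*T)
-5107/(s(11) + 68*(V(-2 - 2)*7)) = -5107/((14 + 2*11) + 68*(-5*(-2 - 2)*7)) = -5107/((14 + 22) + 68*(-5*(-4)*7)) = -5107/(36 + 68*(20*7)) = -5107/(36 + 68*140) = -5107/(36 + 9520) = -5107/9556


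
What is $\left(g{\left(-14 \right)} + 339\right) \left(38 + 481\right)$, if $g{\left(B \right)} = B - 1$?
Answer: $168156$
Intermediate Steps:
$g{\left(B \right)} = -1 + B$
$\left(g{\left(-14 \right)} + 339\right) \left(38 + 481\right) = \left(\left(-1 - 14\right) + 339\right) \left(38 + 481\right) = \left(-15 + 339\right) 519 = 324 \cdot 519 = 168156$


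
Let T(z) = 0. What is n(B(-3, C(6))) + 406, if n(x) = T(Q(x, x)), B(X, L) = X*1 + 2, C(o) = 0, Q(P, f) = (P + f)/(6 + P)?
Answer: 406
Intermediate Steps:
Q(P, f) = (P + f)/(6 + P)
B(X, L) = 2 + X (B(X, L) = X + 2 = 2 + X)
n(x) = 0
n(B(-3, C(6))) + 406 = 0 + 406 = 406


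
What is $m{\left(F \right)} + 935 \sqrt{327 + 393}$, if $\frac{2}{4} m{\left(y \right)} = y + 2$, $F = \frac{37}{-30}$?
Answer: $\frac{23}{15} + 11220 \sqrt{5} \approx 25090.0$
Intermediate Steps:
$F = - \frac{37}{30}$ ($F = 37 \left(- \frac{1}{30}\right) = - \frac{37}{30} \approx -1.2333$)
$m{\left(y \right)} = 4 + 2 y$ ($m{\left(y \right)} = 2 \left(y + 2\right) = 2 \left(2 + y\right) = 4 + 2 y$)
$m{\left(F \right)} + 935 \sqrt{327 + 393} = \left(4 + 2 \left(- \frac{37}{30}\right)\right) + 935 \sqrt{327 + 393} = \left(4 - \frac{37}{15}\right) + 935 \sqrt{720} = \frac{23}{15} + 935 \cdot 12 \sqrt{5} = \frac{23}{15} + 11220 \sqrt{5}$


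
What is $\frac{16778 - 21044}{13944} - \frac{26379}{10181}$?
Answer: $- \frac{68543487}{23660644} \approx -2.8969$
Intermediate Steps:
$\frac{16778 - 21044}{13944} - \frac{26379}{10181} = \left(-4266\right) \frac{1}{13944} - \frac{26379}{10181} = - \frac{711}{2324} - \frac{26379}{10181} = - \frac{68543487}{23660644}$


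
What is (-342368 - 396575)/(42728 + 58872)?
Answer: -738943/101600 ≈ -7.2731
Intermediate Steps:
(-342368 - 396575)/(42728 + 58872) = -738943/101600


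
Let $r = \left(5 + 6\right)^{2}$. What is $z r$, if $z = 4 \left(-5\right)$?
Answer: $-2420$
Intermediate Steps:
$z = -20$
$r = 121$ ($r = 11^{2} = 121$)
$z r = \left(-20\right) 121 = -2420$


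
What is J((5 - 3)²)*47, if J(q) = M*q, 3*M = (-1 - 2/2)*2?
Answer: -752/3 ≈ -250.67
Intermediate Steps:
M = -4/3 (M = ((-1 - 2/2)*2)/3 = ((-1 - 2*½)*2)/3 = ((-1 - 1)*2)/3 = (-2*2)/3 = (⅓)*(-4) = -4/3 ≈ -1.3333)
J(q) = -4*q/3
J((5 - 3)²)*47 = -4*(5 - 3)²/3*47 = -4/3*2²*47 = -4/3*4*47 = -16/3*47 = -752/3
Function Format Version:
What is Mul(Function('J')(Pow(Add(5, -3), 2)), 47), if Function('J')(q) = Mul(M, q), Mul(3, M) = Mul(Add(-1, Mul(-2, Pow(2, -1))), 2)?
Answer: Rational(-752, 3) ≈ -250.67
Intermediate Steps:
M = Rational(-4, 3) (M = Mul(Rational(1, 3), Mul(Add(-1, Mul(-2, Pow(2, -1))), 2)) = Mul(Rational(1, 3), Mul(Add(-1, Mul(-2, Rational(1, 2))), 2)) = Mul(Rational(1, 3), Mul(Add(-1, -1), 2)) = Mul(Rational(1, 3), Mul(-2, 2)) = Mul(Rational(1, 3), -4) = Rational(-4, 3) ≈ -1.3333)
Function('J')(q) = Mul(Rational(-4, 3), q)
Mul(Function('J')(Pow(Add(5, -3), 2)), 47) = Mul(Mul(Rational(-4, 3), Pow(Add(5, -3), 2)), 47) = Mul(Mul(Rational(-4, 3), Pow(2, 2)), 47) = Mul(Mul(Rational(-4, 3), 4), 47) = Mul(Rational(-16, 3), 47) = Rational(-752, 3)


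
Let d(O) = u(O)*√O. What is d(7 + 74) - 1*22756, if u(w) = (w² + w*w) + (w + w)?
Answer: 96800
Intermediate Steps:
u(w) = 2*w + 2*w² (u(w) = (w² + w²) + 2*w = 2*w² + 2*w = 2*w + 2*w²)
d(O) = 2*O^(3/2)*(1 + O) (d(O) = (2*O*(1 + O))*√O = 2*O^(3/2)*(1 + O))
d(7 + 74) - 1*22756 = 2*(7 + 74)^(3/2)*(1 + (7 + 74)) - 1*22756 = 2*81^(3/2)*(1 + 81) - 22756 = 2*729*82 - 22756 = 119556 - 22756 = 96800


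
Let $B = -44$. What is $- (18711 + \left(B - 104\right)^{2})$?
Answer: $-40615$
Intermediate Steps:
$- (18711 + \left(B - 104\right)^{2}) = - (18711 + \left(-44 - 104\right)^{2}) = - (18711 + \left(-148\right)^{2}) = - (18711 + 21904) = \left(-1\right) 40615 = -40615$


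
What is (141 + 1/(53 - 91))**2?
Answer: 28697449/1444 ≈ 19874.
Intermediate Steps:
(141 + 1/(53 - 91))**2 = (141 + 1/(-38))**2 = (141 - 1/38)**2 = (5357/38)**2 = 28697449/1444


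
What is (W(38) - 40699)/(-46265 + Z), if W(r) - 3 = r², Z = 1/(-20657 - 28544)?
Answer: 321872942/379380711 ≈ 0.84842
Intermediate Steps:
Z = -1/49201 (Z = 1/(-49201) = -1/49201 ≈ -2.0325e-5)
W(r) = 3 + r²
(W(38) - 40699)/(-46265 + Z) = ((3 + 38²) - 40699)/(-46265 - 1/49201) = ((3 + 1444) - 40699)/(-2276284266/49201) = (1447 - 40699)*(-49201/2276284266) = -39252*(-49201/2276284266) = 321872942/379380711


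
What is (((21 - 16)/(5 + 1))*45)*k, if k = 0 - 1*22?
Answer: -825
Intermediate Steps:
k = -22 (k = 0 - 22 = -22)
(((21 - 16)/(5 + 1))*45)*k = (((21 - 16)/(5 + 1))*45)*(-22) = ((5/6)*45)*(-22) = ((5*(⅙))*45)*(-22) = ((⅚)*45)*(-22) = (75/2)*(-22) = -825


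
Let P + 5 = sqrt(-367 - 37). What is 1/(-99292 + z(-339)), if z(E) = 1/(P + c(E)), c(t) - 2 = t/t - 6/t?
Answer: -517197358096/51353562593359905 + 25538*I*sqrt(101)/51353562593359905 ≈ -1.0071e-5 + 4.9978e-12*I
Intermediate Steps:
P = -5 + 2*I*sqrt(101) (P = -5 + sqrt(-367 - 37) = -5 + sqrt(-404) = -5 + 2*I*sqrt(101) ≈ -5.0 + 20.1*I)
c(t) = 3 - 6/t (c(t) = 2 + (t/t - 6/t) = 2 + (1 - 6/t) = 3 - 6/t)
z(E) = 1/(-2 - 6/E + 2*I*sqrt(101)) (z(E) = 1/((-5 + 2*I*sqrt(101)) + (3 - 6/E)) = 1/(-2 - 6/E + 2*I*sqrt(101)))
1/(-99292 + z(-339)) = 1/(-99292 - 1*(-339)/(6 + 2*(-339)*(1 - I*sqrt(101)))) = 1/(-99292 - 1*(-339)/(6 + (-678 + 678*I*sqrt(101)))) = 1/(-99292 - 1*(-339)/(-672 + 678*I*sqrt(101))) = 1/(-99292 + 339/(-672 + 678*I*sqrt(101)))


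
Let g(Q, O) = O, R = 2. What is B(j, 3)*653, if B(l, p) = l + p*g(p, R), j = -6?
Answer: 0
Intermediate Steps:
B(l, p) = l + 2*p (B(l, p) = l + p*2 = l + 2*p)
B(j, 3)*653 = (-6 + 2*3)*653 = (-6 + 6)*653 = 0*653 = 0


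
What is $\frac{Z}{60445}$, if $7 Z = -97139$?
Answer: $- \frac{13877}{60445} \approx -0.22958$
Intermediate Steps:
$Z = -13877$ ($Z = \frac{1}{7} \left(-97139\right) = -13877$)
$\frac{Z}{60445} = - \frac{13877}{60445}$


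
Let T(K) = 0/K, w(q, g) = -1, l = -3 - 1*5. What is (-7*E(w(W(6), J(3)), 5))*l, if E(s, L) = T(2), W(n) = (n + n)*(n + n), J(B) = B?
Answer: 0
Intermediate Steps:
l = -8 (l = -3 - 5 = -8)
W(n) = 4*n**2 (W(n) = (2*n)*(2*n) = 4*n**2)
T(K) = 0
E(s, L) = 0
(-7*E(w(W(6), J(3)), 5))*l = -7*0*(-8) = 0*(-8) = 0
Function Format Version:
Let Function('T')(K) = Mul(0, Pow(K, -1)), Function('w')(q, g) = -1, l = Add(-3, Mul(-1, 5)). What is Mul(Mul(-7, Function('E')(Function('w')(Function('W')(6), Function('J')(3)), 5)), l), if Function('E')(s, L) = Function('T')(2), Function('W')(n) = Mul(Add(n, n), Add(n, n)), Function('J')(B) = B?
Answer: 0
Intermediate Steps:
l = -8 (l = Add(-3, -5) = -8)
Function('W')(n) = Mul(4, Pow(n, 2)) (Function('W')(n) = Mul(Mul(2, n), Mul(2, n)) = Mul(4, Pow(n, 2)))
Function('T')(K) = 0
Function('E')(s, L) = 0
Mul(Mul(-7, Function('E')(Function('w')(Function('W')(6), Function('J')(3)), 5)), l) = Mul(Mul(-7, 0), -8) = Mul(0, -8) = 0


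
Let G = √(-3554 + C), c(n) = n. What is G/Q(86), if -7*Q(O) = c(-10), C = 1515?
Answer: 7*I*√2039/10 ≈ 31.609*I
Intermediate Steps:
Q(O) = 10/7 (Q(O) = -⅐*(-10) = 10/7)
G = I*√2039 (G = √(-3554 + 1515) = √(-2039) = I*√2039 ≈ 45.155*I)
G/Q(86) = (I*√2039)/(10/7) = (I*√2039)*(7/10) = 7*I*√2039/10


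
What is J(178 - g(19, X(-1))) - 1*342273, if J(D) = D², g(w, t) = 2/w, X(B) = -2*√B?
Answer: -112136153/361 ≈ -3.1063e+5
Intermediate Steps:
J(178 - g(19, X(-1))) - 1*342273 = (178 - 2/19)² - 1*342273 = (178 - 2/19)² - 342273 = (3380/19)² - 342273 = 11424400/361 - 342273 = -112136153/361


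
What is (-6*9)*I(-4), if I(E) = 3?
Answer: -162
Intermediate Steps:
(-6*9)*I(-4) = -6*9*3 = -54*3 = -162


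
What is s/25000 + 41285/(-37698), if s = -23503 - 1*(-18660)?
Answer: -607348207/471225000 ≈ -1.2889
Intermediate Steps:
s = -4843 (s = -23503 + 18660 = -4843)
s/25000 + 41285/(-37698) = -4843/25000 + 41285/(-37698) = -4843*1/25000 + 41285*(-1/37698) = -4843/25000 - 41285/37698 = -607348207/471225000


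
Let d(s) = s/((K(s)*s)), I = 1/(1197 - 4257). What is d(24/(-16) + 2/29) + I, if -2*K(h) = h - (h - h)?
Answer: 354877/253980 ≈ 1.3973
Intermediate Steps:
K(h) = -h/2 (K(h) = -(h - (h - h))/2 = -(h - 1*0)/2 = -(h + 0)/2 = -h/2)
I = -1/3060 (I = 1/(-3060) = -1/3060 ≈ -0.00032680)
d(s) = -2/s (d(s) = s/(((-s/2)*s)) = s/((-s²/2)) = s*(-2/s²) = -2/s)
d(24/(-16) + 2/29) + I = -2/(24/(-16) + 2/29) - 1/3060 = -2/(24*(-1/16) + 2*(1/29)) - 1/3060 = -2/(-3/2 + 2/29) - 1/3060 = -2/(-83/58) - 1/3060 = -2*(-58/83) - 1/3060 = 116/83 - 1/3060 = 354877/253980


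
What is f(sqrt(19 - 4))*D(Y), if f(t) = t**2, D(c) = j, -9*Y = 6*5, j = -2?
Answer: -30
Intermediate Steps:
Y = -10/3 (Y = -2*5/3 = -1/9*30 = -10/3 ≈ -3.3333)
D(c) = -2
f(sqrt(19 - 4))*D(Y) = (sqrt(19 - 4))**2*(-2) = (sqrt(15))**2*(-2) = 15*(-2) = -30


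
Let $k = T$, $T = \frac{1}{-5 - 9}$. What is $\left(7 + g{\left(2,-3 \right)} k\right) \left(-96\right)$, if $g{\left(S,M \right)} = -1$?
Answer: $- \frac{4752}{7} \approx -678.86$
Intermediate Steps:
$T = - \frac{1}{14}$ ($T = \frac{1}{-14} = - \frac{1}{14} \approx -0.071429$)
$k = - \frac{1}{14} \approx -0.071429$
$\left(7 + g{\left(2,-3 \right)} k\right) \left(-96\right) = \left(7 - - \frac{1}{14}\right) \left(-96\right) = \left(7 + \frac{1}{14}\right) \left(-96\right) = \frac{99}{14} \left(-96\right) = - \frac{4752}{7}$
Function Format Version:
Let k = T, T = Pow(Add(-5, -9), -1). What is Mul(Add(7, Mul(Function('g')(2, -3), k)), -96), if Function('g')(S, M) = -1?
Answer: Rational(-4752, 7) ≈ -678.86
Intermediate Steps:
T = Rational(-1, 14) (T = Pow(-14, -1) = Rational(-1, 14) ≈ -0.071429)
k = Rational(-1, 14) ≈ -0.071429
Mul(Add(7, Mul(Function('g')(2, -3), k)), -96) = Mul(Add(7, Mul(-1, Rational(-1, 14))), -96) = Mul(Add(7, Rational(1, 14)), -96) = Mul(Rational(99, 14), -96) = Rational(-4752, 7)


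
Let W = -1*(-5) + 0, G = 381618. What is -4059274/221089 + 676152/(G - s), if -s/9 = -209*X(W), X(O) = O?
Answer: -151269420426/9143577773 ≈ -16.544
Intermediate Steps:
W = 5 (W = 5 + 0 = 5)
s = 9405 (s = -(-1881)*5 = -9*(-1045) = 9405)
-4059274/221089 + 676152/(G - s) = -4059274/221089 + 676152/(381618 - 1*9405) = -4059274*1/221089 + 676152/(381618 - 9405) = -4059274/221089 + 676152/372213 = -4059274/221089 + 676152*(1/372213) = -4059274/221089 + 75128/41357 = -151269420426/9143577773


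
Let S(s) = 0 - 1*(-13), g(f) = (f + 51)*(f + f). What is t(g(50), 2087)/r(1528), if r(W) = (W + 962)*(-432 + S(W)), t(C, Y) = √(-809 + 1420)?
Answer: -√611/1043310 ≈ -2.3692e-5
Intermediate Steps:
g(f) = 2*f*(51 + f) (g(f) = (51 + f)*(2*f) = 2*f*(51 + f))
S(s) = 13 (S(s) = 0 + 13 = 13)
t(C, Y) = √611
r(W) = -403078 - 419*W (r(W) = (W + 962)*(-432 + 13) = (962 + W)*(-419) = -403078 - 419*W)
t(g(50), 2087)/r(1528) = √611/(-403078 - 419*1528) = √611/(-403078 - 640232) = √611/(-1043310) = √611*(-1/1043310) = -√611/1043310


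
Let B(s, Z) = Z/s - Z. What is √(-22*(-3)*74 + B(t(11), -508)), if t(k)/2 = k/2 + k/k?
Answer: 6*√25129/13 ≈ 73.164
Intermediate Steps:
t(k) = 2 + k (t(k) = 2*(k/2 + k/k) = 2*(k*(½) + 1) = 2*(k/2 + 1) = 2*(1 + k/2) = 2 + k)
B(s, Z) = -Z + Z/s
√(-22*(-3)*74 + B(t(11), -508)) = √(-22*(-3)*74 + (-1*(-508) - 508/(2 + 11))) = √(66*74 + (508 - 508/13)) = √(4884 + (508 - 508*1/13)) = √(4884 + (508 - 508/13)) = √(4884 + 6096/13) = √(69588/13) = 6*√25129/13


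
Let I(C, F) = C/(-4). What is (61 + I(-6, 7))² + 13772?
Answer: 70713/4 ≈ 17678.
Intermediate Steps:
I(C, F) = -C/4 (I(C, F) = C*(-¼) = -C/4)
(61 + I(-6, 7))² + 13772 = (61 - ¼*(-6))² + 13772 = (61 + 3/2)² + 13772 = (125/2)² + 13772 = 15625/4 + 13772 = 70713/4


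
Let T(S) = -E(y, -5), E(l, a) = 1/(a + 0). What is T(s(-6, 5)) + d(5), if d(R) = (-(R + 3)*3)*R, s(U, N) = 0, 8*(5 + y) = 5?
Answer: -599/5 ≈ -119.80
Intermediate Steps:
y = -35/8 (y = -5 + (⅛)*5 = -5 + 5/8 = -35/8 ≈ -4.3750)
E(l, a) = 1/a
T(S) = ⅕ (T(S) = -1/(-5) = -1*(-⅕) = ⅕)
d(R) = R*(-9 - 3*R) (d(R) = (-(3 + R)*3)*R = ((-3 - R)*3)*R = (-9 - 3*R)*R = R*(-9 - 3*R))
T(s(-6, 5)) + d(5) = ⅕ - 3*5*(3 + 5) = ⅕ - 3*5*8 = ⅕ - 120 = -599/5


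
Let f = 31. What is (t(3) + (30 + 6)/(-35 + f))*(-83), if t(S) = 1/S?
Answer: 2158/3 ≈ 719.33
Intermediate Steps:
(t(3) + (30 + 6)/(-35 + f))*(-83) = (1/3 + (30 + 6)/(-35 + 31))*(-83) = (⅓ + 36/(-4))*(-83) = (⅓ + 36*(-¼))*(-83) = (⅓ - 9)*(-83) = -26/3*(-83) = 2158/3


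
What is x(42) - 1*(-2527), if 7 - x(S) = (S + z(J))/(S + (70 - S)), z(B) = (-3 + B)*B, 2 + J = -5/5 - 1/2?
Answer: 101323/40 ≈ 2533.1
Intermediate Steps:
J = -7/2 (J = -2 + (-5/5 - 1/2) = -2 + (-5*⅕ - 1*½) = -2 + (-1 - ½) = -2 - 3/2 = -7/2 ≈ -3.5000)
z(B) = B*(-3 + B)
x(S) = 267/40 - S/70 (x(S) = 7 - (S - 7*(-3 - 7/2)/2)/(S + (70 - S)) = 7 - (S - 7/2*(-13/2))/70 = 7 - (S + 91/4)/70 = 7 - (91/4 + S)/70 = 7 - (13/40 + S/70) = 7 + (-13/40 - S/70) = 267/40 - S/70)
x(42) - 1*(-2527) = (267/40 - 1/70*42) - 1*(-2527) = (267/40 - ⅗) + 2527 = 243/40 + 2527 = 101323/40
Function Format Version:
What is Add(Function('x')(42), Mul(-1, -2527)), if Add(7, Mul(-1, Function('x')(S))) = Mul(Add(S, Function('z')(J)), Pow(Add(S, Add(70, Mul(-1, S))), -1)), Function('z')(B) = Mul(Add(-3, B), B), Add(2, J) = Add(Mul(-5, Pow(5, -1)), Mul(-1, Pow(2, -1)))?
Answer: Rational(101323, 40) ≈ 2533.1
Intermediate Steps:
J = Rational(-7, 2) (J = Add(-2, Add(Mul(-5, Pow(5, -1)), Mul(-1, Pow(2, -1)))) = Add(-2, Add(Mul(-5, Rational(1, 5)), Mul(-1, Rational(1, 2)))) = Add(-2, Add(-1, Rational(-1, 2))) = Add(-2, Rational(-3, 2)) = Rational(-7, 2) ≈ -3.5000)
Function('z')(B) = Mul(B, Add(-3, B))
Function('x')(S) = Add(Rational(267, 40), Mul(Rational(-1, 70), S)) (Function('x')(S) = Add(7, Mul(-1, Mul(Add(S, Mul(Rational(-7, 2), Add(-3, Rational(-7, 2)))), Pow(Add(S, Add(70, Mul(-1, S))), -1)))) = Add(7, Mul(-1, Mul(Add(S, Mul(Rational(-7, 2), Rational(-13, 2))), Pow(70, -1)))) = Add(7, Mul(-1, Mul(Add(S, Rational(91, 4)), Rational(1, 70)))) = Add(7, Mul(-1, Mul(Add(Rational(91, 4), S), Rational(1, 70)))) = Add(7, Mul(-1, Add(Rational(13, 40), Mul(Rational(1, 70), S)))) = Add(7, Add(Rational(-13, 40), Mul(Rational(-1, 70), S))) = Add(Rational(267, 40), Mul(Rational(-1, 70), S)))
Add(Function('x')(42), Mul(-1, -2527)) = Add(Add(Rational(267, 40), Mul(Rational(-1, 70), 42)), Mul(-1, -2527)) = Add(Add(Rational(267, 40), Rational(-3, 5)), 2527) = Add(Rational(243, 40), 2527) = Rational(101323, 40)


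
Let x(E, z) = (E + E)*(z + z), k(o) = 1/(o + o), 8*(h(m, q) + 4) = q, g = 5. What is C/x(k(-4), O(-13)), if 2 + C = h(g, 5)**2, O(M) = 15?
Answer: -601/480 ≈ -1.2521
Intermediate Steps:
h(m, q) = -4 + q/8
k(o) = 1/(2*o)
x(E, z) = 4*E*z (x(E, z) = (2*E)*(2*z) = 4*E*z)
C = 601/64 (C = -2 + (-4 + (1/8)*5)**2 = -2 + (-4 + 5/8)**2 = -2 + (-27/8)**2 = -2 + 729/64 = 601/64 ≈ 9.3906)
C/x(k(-4), O(-13)) = 601/(64*((4*((1/2)/(-4))*15))) = 601/(64*((4*((1/2)*(-1/4))*15))) = 601/(64*((4*(-1/8)*15))) = 601/(64*(-15/2)) = (601/64)*(-2/15) = -601/480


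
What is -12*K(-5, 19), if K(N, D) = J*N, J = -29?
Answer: -1740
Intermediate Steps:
K(N, D) = -29*N
-12*K(-5, 19) = -(-348)*(-5) = -12*145 = -1740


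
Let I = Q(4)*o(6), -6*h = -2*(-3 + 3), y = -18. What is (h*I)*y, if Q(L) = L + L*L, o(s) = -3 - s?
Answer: 0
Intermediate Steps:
Q(L) = L + L**2
h = 0 (h = -(-1)*(-3 + 3)/3 = -(-1)*0/3 = -1/6*0 = 0)
I = -180 (I = (4*(1 + 4))*(-3 - 1*6) = (4*5)*(-3 - 6) = 20*(-9) = -180)
(h*I)*y = (0*(-180))*(-18) = 0*(-18) = 0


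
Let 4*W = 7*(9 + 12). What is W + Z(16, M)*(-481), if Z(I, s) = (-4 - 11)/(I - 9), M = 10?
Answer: 29889/28 ≈ 1067.5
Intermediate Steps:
Z(I, s) = -15/(-9 + I)
W = 147/4 (W = (7*(9 + 12))/4 = (7*21)/4 = (¼)*147 = 147/4 ≈ 36.750)
W + Z(16, M)*(-481) = 147/4 - 15/(-9 + 16)*(-481) = 147/4 - 15/7*(-481) = 147/4 + 7215/7 = 29889/28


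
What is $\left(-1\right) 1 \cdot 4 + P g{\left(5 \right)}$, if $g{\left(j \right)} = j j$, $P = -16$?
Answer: $-404$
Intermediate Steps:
$g{\left(j \right)} = j^{2}$
$\left(-1\right) 1 \cdot 4 + P g{\left(5 \right)} = \left(-1\right) 1 \cdot 4 - 16 \cdot 5^{2} = \left(-1\right) 4 - 400 = -4 - 400 = -404$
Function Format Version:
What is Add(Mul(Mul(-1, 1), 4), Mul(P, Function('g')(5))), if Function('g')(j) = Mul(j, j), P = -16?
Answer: -404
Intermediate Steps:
Function('g')(j) = Pow(j, 2)
Add(Mul(Mul(-1, 1), 4), Mul(P, Function('g')(5))) = Add(Mul(Mul(-1, 1), 4), Mul(-16, Pow(5, 2))) = Add(Mul(-1, 4), Mul(-16, 25)) = Add(-4, -400) = -404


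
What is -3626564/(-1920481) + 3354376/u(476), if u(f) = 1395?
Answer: 207970142956/86421645 ≈ 2406.5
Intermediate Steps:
-3626564/(-1920481) + 3354376/u(476) = -3626564/(-1920481) + 3354376/1395 = -3626564*(-1/1920481) + 3354376*(1/1395) = 3626564/1920481 + 3354376/1395 = 207970142956/86421645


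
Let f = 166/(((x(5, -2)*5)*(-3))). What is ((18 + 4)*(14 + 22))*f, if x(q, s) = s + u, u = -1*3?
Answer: 43824/25 ≈ 1753.0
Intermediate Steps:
u = -3
x(q, s) = -3 + s (x(q, s) = s - 3 = -3 + s)
f = 166/75 (f = 166/((((-3 - 2)*5)*(-3))) = 166/((-5*5*(-3))) = 166/((-25*(-3))) = 166/75 ≈ 2.2133)
((18 + 4)*(14 + 22))*f = ((18 + 4)*(14 + 22))*(166/75) = (22*36)*(166/75) = 792*(166/75) = 43824/25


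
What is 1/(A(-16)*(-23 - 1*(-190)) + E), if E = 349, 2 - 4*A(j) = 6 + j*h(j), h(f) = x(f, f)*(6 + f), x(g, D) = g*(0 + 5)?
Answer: 1/534582 ≈ 1.8706e-6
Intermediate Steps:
x(g, D) = 5*g (x(g, D) = g*5 = 5*g)
h(f) = 5*f*(6 + f) (h(f) = (5*f)*(6 + f) = 5*f*(6 + f))
A(j) = -1 - 5*j²*(6 + j)/4 (A(j) = ½ - (6 + j*(5*j*(6 + j)))/4 = ½ - (6 + 5*j²*(6 + j))/4 = ½ + (-3/2 - 5*j²*(6 + j)/4) = -1 - 5*j²*(6 + j)/4)
1/(A(-16)*(-23 - 1*(-190)) + E) = 1/((-1 - 5/4*(-16)²*(6 - 16))*(-23 - 1*(-190)) + 349) = 1/((-1 - 5/4*256*(-10))*(-23 + 190) + 349) = 1/((-1 + 3200)*167 + 349) = 1/(3199*167 + 349) = 1/(534233 + 349) = 1/534582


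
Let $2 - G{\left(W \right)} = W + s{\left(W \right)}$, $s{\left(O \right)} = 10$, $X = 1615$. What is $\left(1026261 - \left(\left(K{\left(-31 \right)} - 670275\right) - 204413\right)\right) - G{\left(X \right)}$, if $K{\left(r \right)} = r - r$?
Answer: $1902572$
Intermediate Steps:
$K{\left(r \right)} = 0$
$G{\left(W \right)} = -8 - W$ ($G{\left(W \right)} = 2 - \left(W + 10\right) = 2 - \left(10 + W\right) = -8 - W$)
$\left(1026261 - \left(\left(K{\left(-31 \right)} - 670275\right) - 204413\right)\right) - G{\left(X \right)} = \left(1026261 - \left(\left(0 - 670275\right) - 204413\right)\right) - \left(-8 - 1615\right) = \left(1026261 - \left(-670275 - 204413\right)\right) - \left(-8 - 1615\right) = \left(1026261 - -874688\right) - -1623 = \left(1026261 + 874688\right) + 1623 = 1900949 + 1623 = 1902572$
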